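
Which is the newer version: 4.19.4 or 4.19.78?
4.19.78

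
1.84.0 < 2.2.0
True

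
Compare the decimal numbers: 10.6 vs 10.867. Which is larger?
10.867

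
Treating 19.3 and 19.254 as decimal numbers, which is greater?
19.3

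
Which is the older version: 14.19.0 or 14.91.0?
14.19.0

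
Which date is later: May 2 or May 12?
May 12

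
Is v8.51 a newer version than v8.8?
Yes. Version numbers are compared segment by segment as integers, not as decimals: minor version 51 > 8, so v8.51 > v8.8 (even though the decimal 8.51 < 8.8).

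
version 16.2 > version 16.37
False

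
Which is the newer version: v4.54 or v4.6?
v4.54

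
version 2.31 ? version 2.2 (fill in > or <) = >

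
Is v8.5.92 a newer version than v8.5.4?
Yes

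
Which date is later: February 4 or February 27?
February 27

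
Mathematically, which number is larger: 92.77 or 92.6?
92.77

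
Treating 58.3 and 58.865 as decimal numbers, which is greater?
58.865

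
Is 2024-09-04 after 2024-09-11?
No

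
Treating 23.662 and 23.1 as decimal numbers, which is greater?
23.662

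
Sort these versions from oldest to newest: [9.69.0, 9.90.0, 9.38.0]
[9.38.0, 9.69.0, 9.90.0]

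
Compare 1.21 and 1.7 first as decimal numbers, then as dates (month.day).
As decimals: 1.21 < 1.7. As dates: 1/21 is later than 1/7 (day 21 > day 7).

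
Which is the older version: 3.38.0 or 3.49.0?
3.38.0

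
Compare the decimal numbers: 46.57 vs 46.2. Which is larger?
46.57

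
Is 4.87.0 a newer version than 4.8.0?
Yes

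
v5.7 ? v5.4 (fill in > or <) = >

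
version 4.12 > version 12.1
False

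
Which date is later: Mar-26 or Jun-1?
Jun-1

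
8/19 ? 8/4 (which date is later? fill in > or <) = >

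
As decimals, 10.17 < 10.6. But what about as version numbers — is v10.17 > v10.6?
True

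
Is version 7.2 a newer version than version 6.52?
Yes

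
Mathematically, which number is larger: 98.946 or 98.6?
98.946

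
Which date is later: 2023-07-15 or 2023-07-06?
2023-07-15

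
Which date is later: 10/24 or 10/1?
10/24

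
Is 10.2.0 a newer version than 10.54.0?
No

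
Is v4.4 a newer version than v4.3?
Yes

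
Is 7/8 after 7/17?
No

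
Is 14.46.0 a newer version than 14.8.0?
Yes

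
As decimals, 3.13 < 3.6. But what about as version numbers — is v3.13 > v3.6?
True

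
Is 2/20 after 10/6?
No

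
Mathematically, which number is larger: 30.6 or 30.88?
30.88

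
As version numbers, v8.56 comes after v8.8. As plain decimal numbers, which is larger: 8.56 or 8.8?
8.8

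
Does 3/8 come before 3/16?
Yes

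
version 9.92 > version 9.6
True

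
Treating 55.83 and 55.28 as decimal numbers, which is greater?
55.83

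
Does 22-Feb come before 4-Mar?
Yes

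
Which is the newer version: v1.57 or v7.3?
v7.3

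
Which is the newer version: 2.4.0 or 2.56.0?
2.56.0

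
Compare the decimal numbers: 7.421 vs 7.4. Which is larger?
7.421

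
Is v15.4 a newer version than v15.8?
No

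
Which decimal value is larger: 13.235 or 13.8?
13.8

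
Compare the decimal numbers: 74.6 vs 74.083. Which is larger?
74.6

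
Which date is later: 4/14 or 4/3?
4/14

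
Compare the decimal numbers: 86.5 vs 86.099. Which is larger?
86.5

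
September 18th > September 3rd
True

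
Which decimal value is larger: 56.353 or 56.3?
56.353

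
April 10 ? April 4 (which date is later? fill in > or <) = >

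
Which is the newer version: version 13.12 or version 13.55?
version 13.55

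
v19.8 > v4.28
True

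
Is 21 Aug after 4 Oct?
No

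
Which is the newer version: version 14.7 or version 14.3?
version 14.7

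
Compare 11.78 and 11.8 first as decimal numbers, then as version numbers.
As decimals: 11.78 < 11.8. As versions: v11.78 > v11.8 (minor version 78 > 8).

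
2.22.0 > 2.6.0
True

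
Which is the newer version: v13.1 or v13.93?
v13.93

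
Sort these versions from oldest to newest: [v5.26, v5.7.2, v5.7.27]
[v5.7.2, v5.7.27, v5.26]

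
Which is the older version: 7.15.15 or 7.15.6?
7.15.6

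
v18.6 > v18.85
False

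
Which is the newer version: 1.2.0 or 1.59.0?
1.59.0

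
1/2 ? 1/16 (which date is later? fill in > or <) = <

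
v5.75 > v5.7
True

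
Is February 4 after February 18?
No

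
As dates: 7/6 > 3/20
True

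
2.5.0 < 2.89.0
True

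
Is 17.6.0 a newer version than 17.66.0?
No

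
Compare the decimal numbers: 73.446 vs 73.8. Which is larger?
73.8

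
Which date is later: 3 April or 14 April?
14 April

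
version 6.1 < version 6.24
True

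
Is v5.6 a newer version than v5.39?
No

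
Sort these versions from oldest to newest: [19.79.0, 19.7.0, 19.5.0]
[19.5.0, 19.7.0, 19.79.0]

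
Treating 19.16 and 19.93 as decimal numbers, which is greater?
19.93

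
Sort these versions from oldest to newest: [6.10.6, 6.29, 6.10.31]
[6.10.6, 6.10.31, 6.29]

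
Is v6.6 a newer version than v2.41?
Yes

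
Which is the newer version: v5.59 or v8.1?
v8.1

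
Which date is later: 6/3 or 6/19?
6/19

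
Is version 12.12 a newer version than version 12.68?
No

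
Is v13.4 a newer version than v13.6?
No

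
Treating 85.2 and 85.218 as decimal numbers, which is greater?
85.218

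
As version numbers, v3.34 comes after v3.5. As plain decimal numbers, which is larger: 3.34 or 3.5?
3.5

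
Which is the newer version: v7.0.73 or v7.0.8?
v7.0.73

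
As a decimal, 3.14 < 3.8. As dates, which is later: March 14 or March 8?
March 14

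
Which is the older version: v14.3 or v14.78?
v14.3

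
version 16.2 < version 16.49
True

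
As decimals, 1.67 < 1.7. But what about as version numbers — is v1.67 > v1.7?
True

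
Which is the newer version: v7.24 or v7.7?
v7.24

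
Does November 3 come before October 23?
No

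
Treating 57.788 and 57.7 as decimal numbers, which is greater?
57.788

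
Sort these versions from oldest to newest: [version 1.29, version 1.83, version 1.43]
[version 1.29, version 1.43, version 1.83]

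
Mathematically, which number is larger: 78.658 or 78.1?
78.658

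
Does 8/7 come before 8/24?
Yes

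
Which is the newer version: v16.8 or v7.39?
v16.8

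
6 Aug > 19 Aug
False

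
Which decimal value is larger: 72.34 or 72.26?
72.34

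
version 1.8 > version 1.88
False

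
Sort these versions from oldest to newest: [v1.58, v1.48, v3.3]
[v1.48, v1.58, v3.3]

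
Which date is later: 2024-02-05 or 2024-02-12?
2024-02-12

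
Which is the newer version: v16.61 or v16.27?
v16.61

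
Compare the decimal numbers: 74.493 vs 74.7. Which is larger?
74.7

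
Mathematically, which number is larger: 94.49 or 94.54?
94.54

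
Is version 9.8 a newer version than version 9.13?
No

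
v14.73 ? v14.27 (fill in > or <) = >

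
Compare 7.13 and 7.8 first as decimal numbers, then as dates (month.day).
As decimals: 7.13 < 7.8. As dates: 7/13 is later than 7/8 (day 13 > day 8).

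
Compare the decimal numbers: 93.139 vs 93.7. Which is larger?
93.7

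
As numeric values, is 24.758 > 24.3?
True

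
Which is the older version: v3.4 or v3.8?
v3.4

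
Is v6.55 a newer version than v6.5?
Yes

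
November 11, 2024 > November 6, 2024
True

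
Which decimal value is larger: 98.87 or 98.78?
98.87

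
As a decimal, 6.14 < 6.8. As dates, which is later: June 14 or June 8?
June 14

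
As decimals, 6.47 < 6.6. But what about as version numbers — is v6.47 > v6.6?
True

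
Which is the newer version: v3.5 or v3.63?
v3.63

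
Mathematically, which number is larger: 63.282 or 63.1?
63.282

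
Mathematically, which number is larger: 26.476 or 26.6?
26.6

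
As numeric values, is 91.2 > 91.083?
True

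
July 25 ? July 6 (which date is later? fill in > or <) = >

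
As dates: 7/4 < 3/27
False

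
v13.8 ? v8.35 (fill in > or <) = >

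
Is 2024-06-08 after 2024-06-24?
No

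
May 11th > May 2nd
True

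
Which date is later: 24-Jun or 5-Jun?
24-Jun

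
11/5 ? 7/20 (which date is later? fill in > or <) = >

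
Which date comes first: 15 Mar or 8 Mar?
8 Mar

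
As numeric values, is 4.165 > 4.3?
False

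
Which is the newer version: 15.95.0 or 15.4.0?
15.95.0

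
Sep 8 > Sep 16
False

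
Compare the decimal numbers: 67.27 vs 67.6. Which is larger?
67.6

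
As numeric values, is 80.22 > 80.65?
False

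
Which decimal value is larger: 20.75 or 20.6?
20.75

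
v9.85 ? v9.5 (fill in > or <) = >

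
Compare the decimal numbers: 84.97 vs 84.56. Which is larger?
84.97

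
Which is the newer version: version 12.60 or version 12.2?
version 12.60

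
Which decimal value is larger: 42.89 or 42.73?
42.89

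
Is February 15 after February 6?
Yes. Day 15 comes after day 6 in February — this is a date comparison, not a decimal one (the decimal 2.15 would be smaller than 2.6).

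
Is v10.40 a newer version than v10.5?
Yes. Version numbers are compared segment by segment as integers, not as decimals: minor version 40 > 5, so v10.40 > v10.5 (even though the decimal 10.40 < 10.5).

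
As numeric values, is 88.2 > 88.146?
True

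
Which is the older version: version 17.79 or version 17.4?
version 17.4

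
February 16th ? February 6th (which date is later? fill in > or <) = >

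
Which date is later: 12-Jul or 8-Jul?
12-Jul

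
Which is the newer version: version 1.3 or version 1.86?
version 1.86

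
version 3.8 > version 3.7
True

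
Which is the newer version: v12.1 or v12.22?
v12.22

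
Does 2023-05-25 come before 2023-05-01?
No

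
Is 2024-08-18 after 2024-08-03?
Yes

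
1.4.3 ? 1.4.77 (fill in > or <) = <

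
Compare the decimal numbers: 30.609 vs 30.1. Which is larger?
30.609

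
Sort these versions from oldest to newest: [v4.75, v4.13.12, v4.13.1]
[v4.13.1, v4.13.12, v4.75]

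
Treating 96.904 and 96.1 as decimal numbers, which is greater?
96.904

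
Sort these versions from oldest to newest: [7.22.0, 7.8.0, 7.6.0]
[7.6.0, 7.8.0, 7.22.0]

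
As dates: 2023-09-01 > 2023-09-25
False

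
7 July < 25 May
False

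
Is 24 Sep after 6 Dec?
No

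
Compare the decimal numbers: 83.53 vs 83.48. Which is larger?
83.53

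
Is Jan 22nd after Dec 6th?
No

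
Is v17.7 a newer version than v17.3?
Yes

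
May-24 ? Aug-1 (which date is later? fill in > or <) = <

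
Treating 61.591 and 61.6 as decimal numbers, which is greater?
61.6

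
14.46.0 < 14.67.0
True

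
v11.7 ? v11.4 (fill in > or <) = >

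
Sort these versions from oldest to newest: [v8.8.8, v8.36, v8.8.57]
[v8.8.8, v8.8.57, v8.36]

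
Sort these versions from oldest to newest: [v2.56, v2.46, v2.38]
[v2.38, v2.46, v2.56]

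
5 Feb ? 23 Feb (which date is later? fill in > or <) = <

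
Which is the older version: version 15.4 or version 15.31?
version 15.4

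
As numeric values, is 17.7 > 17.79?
False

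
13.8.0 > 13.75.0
False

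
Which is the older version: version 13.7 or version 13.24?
version 13.7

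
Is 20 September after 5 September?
Yes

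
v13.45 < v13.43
False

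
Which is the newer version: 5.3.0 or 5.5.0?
5.5.0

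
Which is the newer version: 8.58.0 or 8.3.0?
8.58.0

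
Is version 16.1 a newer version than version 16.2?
No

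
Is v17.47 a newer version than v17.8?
Yes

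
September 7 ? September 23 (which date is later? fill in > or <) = <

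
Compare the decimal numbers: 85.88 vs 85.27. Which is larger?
85.88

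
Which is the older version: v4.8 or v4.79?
v4.8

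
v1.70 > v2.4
False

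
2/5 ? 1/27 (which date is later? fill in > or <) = >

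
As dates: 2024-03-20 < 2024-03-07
False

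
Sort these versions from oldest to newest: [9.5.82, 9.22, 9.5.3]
[9.5.3, 9.5.82, 9.22]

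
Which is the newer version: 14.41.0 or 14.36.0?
14.41.0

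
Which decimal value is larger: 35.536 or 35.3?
35.536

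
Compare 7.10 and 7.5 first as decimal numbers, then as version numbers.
As decimals: 7.10 < 7.5. As versions: v7.10 > v7.5 (minor version 10 > 5).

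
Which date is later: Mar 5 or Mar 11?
Mar 11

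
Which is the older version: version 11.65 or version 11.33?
version 11.33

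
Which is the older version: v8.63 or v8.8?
v8.8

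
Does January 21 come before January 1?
No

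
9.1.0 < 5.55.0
False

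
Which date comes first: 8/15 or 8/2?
8/2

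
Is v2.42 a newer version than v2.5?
Yes. Version numbers are compared segment by segment as integers, not as decimals: minor version 42 > 5, so v2.42 > v2.5 (even though the decimal 2.42 < 2.5).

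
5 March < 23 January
False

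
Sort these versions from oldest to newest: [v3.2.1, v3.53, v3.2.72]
[v3.2.1, v3.2.72, v3.53]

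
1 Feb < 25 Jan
False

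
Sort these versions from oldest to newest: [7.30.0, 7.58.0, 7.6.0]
[7.6.0, 7.30.0, 7.58.0]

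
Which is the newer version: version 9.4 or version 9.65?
version 9.65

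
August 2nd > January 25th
True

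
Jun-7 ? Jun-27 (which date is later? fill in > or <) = <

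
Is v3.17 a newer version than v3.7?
Yes. Version numbers are compared segment by segment as integers, not as decimals: minor version 17 > 7, so v3.17 > v3.7 (even though the decimal 3.17 < 3.7).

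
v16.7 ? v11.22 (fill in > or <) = >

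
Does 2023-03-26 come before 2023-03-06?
No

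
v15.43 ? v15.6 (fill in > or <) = >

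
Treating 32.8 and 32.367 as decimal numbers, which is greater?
32.8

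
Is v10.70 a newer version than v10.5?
Yes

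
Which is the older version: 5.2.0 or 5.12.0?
5.2.0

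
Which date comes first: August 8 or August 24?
August 8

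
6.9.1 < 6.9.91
True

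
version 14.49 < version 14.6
False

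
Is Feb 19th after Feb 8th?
Yes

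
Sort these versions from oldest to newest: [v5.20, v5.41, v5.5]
[v5.5, v5.20, v5.41]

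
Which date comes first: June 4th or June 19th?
June 4th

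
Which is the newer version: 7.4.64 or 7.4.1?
7.4.64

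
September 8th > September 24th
False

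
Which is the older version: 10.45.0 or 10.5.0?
10.5.0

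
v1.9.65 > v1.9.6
True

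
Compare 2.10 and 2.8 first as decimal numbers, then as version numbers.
As decimals: 2.10 < 2.8. As versions: v2.10 > v2.8 (minor version 10 > 8).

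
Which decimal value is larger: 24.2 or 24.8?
24.8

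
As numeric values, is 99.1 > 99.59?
False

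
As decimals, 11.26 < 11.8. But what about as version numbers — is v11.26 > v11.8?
True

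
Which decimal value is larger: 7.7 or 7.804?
7.804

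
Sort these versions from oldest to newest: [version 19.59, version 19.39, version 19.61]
[version 19.39, version 19.59, version 19.61]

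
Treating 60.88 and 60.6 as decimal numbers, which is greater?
60.88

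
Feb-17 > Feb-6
True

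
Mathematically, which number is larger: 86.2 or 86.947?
86.947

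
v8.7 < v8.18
True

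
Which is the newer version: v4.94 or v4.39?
v4.94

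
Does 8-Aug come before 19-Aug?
Yes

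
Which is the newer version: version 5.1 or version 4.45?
version 5.1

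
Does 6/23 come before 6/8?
No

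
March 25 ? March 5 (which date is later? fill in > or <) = >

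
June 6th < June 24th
True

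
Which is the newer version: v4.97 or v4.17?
v4.97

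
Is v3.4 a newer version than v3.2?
Yes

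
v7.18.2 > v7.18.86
False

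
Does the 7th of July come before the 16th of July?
Yes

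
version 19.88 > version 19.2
True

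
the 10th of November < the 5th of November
False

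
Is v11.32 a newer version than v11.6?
Yes. Version numbers are compared segment by segment as integers, not as decimals: minor version 32 > 6, so v11.32 > v11.6 (even though the decimal 11.32 < 11.6).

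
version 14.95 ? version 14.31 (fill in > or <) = >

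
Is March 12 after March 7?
Yes. Day 12 comes after day 7 in March — this is a date comparison, not a decimal one (the decimal 3.12 would be smaller than 3.7).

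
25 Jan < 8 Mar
True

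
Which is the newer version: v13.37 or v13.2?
v13.37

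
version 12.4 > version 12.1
True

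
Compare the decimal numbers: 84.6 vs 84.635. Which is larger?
84.635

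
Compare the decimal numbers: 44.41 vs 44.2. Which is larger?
44.41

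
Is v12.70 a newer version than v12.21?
Yes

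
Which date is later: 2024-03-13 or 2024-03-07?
2024-03-13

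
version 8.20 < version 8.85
True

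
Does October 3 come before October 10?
Yes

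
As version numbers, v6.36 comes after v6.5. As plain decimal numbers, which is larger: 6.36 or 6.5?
6.5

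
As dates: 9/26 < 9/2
False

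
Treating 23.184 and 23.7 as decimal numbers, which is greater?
23.7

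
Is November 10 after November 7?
Yes. Day 10 comes after day 7 in November — this is a date comparison, not a decimal one (the decimal 11.10 would be smaller than 11.7).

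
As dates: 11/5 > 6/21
True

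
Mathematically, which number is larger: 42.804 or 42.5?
42.804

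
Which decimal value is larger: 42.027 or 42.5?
42.5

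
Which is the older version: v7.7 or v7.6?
v7.6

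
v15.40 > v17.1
False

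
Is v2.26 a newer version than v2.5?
Yes. Version numbers are compared segment by segment as integers, not as decimals: minor version 26 > 5, so v2.26 > v2.5 (even though the decimal 2.26 < 2.5).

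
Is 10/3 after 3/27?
Yes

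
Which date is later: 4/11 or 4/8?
4/11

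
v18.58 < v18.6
False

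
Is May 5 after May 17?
No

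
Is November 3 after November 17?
No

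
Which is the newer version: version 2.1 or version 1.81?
version 2.1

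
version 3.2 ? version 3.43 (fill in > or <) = <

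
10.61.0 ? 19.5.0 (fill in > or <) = <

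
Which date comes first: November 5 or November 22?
November 5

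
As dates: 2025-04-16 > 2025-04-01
True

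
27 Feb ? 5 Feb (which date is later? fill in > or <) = >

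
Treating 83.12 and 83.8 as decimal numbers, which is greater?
83.8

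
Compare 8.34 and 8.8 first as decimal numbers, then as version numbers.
As decimals: 8.34 < 8.8. As versions: v8.34 > v8.8 (minor version 34 > 8).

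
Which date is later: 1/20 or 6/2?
6/2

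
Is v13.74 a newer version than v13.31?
Yes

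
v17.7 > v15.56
True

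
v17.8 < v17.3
False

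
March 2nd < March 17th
True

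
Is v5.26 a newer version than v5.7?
Yes. Version numbers are compared segment by segment as integers, not as decimals: minor version 26 > 7, so v5.26 > v5.7 (even though the decimal 5.26 < 5.7).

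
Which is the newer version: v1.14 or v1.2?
v1.14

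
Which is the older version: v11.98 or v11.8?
v11.8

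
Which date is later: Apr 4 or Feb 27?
Apr 4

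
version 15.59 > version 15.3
True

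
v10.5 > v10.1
True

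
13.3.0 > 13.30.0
False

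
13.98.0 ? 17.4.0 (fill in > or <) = <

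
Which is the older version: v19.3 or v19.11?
v19.3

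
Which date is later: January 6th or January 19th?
January 19th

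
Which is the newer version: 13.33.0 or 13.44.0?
13.44.0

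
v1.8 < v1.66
True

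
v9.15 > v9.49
False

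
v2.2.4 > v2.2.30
False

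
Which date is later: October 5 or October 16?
October 16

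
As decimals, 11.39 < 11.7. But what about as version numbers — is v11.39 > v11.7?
True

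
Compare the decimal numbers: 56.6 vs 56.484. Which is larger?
56.6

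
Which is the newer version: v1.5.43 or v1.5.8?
v1.5.43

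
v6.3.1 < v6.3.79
True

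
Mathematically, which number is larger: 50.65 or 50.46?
50.65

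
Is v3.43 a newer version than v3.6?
Yes. Version numbers are compared segment by segment as integers, not as decimals: minor version 43 > 6, so v3.43 > v3.6 (even though the decimal 3.43 < 3.6).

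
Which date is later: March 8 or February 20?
March 8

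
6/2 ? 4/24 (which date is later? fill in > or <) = >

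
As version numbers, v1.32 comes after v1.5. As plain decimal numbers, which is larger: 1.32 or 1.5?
1.5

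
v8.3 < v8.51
True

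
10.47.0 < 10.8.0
False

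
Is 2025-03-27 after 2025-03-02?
Yes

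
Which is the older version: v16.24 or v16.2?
v16.2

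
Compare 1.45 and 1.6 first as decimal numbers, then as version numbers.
As decimals: 1.45 < 1.6. As versions: v1.45 > v1.6 (minor version 45 > 6).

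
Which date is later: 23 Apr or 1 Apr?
23 Apr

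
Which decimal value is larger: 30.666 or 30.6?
30.666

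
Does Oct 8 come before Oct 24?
Yes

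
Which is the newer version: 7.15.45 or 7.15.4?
7.15.45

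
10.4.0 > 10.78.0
False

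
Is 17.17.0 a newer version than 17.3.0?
Yes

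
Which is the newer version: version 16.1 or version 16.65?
version 16.65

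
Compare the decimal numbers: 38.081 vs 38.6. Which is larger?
38.6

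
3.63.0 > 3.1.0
True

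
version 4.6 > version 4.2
True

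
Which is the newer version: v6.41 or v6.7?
v6.41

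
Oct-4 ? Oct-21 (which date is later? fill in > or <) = <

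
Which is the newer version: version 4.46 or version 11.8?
version 11.8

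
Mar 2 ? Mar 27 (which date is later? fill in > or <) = <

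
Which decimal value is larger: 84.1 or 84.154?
84.154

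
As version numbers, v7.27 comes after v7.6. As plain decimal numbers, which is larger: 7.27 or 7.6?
7.6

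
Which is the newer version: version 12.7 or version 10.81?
version 12.7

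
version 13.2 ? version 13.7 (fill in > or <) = <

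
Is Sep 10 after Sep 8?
Yes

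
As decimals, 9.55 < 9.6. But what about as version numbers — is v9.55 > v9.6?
True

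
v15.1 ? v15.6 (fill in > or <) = <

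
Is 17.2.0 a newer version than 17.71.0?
No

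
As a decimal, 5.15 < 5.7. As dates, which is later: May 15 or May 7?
May 15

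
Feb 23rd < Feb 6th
False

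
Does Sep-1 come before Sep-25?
Yes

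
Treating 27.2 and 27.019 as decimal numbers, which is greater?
27.2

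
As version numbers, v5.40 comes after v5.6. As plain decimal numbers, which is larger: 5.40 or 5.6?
5.6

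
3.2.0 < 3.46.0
True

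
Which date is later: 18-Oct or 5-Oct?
18-Oct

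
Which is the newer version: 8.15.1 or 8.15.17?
8.15.17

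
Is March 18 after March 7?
Yes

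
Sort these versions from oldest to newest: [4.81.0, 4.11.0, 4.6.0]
[4.6.0, 4.11.0, 4.81.0]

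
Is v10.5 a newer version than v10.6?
No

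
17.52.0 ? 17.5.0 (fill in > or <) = >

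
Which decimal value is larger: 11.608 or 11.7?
11.7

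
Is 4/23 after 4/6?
Yes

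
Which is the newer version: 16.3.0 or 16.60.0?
16.60.0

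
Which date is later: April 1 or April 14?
April 14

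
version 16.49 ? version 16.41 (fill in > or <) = >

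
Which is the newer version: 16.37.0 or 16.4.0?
16.37.0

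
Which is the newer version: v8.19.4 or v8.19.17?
v8.19.17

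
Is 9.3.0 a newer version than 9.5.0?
No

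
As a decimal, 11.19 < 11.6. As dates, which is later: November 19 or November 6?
November 19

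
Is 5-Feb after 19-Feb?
No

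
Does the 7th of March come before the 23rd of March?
Yes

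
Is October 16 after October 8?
Yes. Day 16 comes after day 8 in October — this is a date comparison, not a decimal one (the decimal 10.16 would be smaller than 10.8).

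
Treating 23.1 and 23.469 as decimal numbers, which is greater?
23.469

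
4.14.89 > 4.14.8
True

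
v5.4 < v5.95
True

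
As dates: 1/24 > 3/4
False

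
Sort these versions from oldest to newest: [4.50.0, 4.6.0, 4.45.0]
[4.6.0, 4.45.0, 4.50.0]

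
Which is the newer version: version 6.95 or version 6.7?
version 6.95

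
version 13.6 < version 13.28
True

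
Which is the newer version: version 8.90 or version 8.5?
version 8.90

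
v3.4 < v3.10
True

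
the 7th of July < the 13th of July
True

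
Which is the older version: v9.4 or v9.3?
v9.3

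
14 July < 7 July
False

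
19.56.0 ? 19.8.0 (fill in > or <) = >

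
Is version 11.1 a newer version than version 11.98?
No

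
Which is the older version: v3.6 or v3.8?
v3.6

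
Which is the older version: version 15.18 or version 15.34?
version 15.18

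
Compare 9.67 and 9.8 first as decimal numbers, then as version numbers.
As decimals: 9.67 < 9.8. As versions: v9.67 > v9.8 (minor version 67 > 8).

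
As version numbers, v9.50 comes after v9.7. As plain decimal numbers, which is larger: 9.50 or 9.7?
9.7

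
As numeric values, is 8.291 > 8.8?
False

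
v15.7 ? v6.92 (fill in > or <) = >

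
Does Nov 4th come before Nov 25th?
Yes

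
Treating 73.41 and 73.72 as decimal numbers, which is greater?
73.72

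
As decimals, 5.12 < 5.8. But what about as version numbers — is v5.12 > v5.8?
True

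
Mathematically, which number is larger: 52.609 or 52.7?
52.7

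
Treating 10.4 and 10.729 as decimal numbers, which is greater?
10.729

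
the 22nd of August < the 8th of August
False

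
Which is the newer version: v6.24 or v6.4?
v6.24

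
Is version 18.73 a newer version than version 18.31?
Yes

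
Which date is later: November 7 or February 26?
November 7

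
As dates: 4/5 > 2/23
True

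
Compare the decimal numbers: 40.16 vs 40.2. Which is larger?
40.2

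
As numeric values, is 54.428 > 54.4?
True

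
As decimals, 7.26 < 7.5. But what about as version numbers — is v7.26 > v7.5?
True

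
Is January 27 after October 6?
No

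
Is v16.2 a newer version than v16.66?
No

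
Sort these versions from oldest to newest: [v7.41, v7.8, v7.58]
[v7.8, v7.41, v7.58]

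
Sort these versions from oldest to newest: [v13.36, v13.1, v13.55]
[v13.1, v13.36, v13.55]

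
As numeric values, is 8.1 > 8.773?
False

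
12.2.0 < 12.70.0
True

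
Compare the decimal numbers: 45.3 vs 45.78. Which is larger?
45.78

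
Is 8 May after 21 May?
No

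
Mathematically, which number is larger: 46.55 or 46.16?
46.55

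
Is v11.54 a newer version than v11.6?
Yes. Version numbers are compared segment by segment as integers, not as decimals: minor version 54 > 6, so v11.54 > v11.6 (even though the decimal 11.54 < 11.6).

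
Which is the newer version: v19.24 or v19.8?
v19.24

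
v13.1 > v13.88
False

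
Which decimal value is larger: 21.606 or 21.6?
21.606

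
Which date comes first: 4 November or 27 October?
27 October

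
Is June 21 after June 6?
Yes. Day 21 comes after day 6 in June — this is a date comparison, not a decimal one (the decimal 6.21 would be smaller than 6.6).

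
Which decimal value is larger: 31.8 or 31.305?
31.8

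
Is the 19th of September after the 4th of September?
Yes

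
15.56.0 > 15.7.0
True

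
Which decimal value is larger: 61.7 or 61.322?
61.7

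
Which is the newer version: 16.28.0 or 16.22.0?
16.28.0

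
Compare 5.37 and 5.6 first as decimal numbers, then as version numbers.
As decimals: 5.37 < 5.6. As versions: v5.37 > v5.6 (minor version 37 > 6).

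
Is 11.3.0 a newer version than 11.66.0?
No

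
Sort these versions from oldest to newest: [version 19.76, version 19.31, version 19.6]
[version 19.6, version 19.31, version 19.76]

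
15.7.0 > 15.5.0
True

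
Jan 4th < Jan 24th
True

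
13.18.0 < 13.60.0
True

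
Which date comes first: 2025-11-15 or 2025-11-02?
2025-11-02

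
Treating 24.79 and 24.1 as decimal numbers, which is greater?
24.79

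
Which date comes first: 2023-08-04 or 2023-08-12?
2023-08-04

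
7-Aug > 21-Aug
False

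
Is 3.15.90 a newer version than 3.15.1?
Yes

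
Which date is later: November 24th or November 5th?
November 24th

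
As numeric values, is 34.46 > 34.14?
True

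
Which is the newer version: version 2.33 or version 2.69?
version 2.69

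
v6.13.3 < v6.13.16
True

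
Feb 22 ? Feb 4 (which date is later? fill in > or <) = >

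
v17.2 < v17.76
True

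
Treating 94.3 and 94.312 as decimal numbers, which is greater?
94.312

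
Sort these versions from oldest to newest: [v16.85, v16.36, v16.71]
[v16.36, v16.71, v16.85]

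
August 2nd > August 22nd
False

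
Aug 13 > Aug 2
True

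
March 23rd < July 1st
True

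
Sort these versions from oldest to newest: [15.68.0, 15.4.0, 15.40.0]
[15.4.0, 15.40.0, 15.68.0]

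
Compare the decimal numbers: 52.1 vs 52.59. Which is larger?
52.59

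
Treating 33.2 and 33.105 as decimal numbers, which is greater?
33.2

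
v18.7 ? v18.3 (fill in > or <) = >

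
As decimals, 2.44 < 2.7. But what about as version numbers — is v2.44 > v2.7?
True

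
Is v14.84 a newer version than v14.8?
Yes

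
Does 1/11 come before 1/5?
No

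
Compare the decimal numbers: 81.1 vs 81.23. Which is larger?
81.23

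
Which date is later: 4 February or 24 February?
24 February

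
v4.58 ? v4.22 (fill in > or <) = >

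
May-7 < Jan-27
False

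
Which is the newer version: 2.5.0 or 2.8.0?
2.8.0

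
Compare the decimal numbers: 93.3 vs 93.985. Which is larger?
93.985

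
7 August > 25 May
True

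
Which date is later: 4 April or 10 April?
10 April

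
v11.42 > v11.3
True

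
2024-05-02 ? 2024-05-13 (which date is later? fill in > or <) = <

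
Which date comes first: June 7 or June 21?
June 7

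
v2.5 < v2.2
False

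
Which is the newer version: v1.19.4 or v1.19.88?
v1.19.88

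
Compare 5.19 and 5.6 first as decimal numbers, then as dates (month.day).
As decimals: 5.19 < 5.6. As dates: 5/19 is later than 5/6 (day 19 > day 6).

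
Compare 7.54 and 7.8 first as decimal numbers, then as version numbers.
As decimals: 7.54 < 7.8. As versions: v7.54 > v7.8 (minor version 54 > 8).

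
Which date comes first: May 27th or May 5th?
May 5th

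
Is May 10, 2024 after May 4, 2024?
Yes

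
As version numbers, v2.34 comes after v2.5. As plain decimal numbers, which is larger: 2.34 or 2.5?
2.5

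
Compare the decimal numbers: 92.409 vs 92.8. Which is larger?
92.8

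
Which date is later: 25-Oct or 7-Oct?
25-Oct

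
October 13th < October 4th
False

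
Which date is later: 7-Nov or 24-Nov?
24-Nov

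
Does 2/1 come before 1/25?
No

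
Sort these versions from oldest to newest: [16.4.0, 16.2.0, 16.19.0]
[16.2.0, 16.4.0, 16.19.0]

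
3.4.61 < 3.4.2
False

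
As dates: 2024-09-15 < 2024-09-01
False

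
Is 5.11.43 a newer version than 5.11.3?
Yes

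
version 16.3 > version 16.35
False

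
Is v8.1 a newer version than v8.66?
No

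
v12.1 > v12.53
False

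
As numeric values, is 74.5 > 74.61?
False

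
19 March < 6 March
False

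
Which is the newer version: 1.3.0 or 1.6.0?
1.6.0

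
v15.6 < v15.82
True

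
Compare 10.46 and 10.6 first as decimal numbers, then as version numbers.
As decimals: 10.46 < 10.6. As versions: v10.46 > v10.6 (minor version 46 > 6).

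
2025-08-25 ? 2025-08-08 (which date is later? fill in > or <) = >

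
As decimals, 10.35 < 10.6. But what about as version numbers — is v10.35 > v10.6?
True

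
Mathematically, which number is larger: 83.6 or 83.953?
83.953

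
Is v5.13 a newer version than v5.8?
Yes. Version numbers are compared segment by segment as integers, not as decimals: minor version 13 > 8, so v5.13 > v5.8 (even though the decimal 5.13 < 5.8).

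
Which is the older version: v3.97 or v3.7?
v3.7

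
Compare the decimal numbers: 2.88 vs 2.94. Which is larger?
2.94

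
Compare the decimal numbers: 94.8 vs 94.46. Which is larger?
94.8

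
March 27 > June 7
False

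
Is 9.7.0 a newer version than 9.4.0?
Yes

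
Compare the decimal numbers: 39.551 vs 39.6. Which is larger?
39.6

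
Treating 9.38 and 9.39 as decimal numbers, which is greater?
9.39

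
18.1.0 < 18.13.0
True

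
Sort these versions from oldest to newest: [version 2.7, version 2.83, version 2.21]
[version 2.7, version 2.21, version 2.83]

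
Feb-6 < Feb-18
True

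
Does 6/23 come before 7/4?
Yes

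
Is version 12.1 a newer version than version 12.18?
No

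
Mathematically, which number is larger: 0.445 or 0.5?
0.5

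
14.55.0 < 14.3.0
False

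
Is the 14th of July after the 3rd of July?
Yes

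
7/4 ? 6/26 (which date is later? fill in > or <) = >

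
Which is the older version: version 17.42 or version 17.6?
version 17.6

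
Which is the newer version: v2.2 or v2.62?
v2.62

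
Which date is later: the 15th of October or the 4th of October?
the 15th of October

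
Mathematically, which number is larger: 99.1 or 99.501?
99.501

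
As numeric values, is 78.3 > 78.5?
False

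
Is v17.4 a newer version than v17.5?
No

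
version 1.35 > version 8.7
False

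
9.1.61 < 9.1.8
False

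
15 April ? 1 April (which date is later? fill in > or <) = >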